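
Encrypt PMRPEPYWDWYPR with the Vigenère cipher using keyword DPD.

SBUSTSBLGZNSU

Repeat the key across the message: DPDDPDDPDDPDD
P(15)+D(3): 18 → S
M(12)+P(15): 27≡1 → B
R(17)+D(3): 20 → U
P(15)+D(3): 18 → S
E(4)+P(15): 19 → T
P(15)+D(3): 18 → S
Y(24)+D(3): 27≡1 → B
W(22)+P(15): 37≡11 → L
D(3)+D(3): 6 → G
W(22)+D(3): 25 → Z
Y(24)+P(15): 39≡13 → N
P(15)+D(3): 18 → S
R(17)+D(3): 20 → U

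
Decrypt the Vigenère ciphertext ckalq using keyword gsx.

wsdfy

Repeat the key across the ciphertext: gsxgs
c(2)−g(6): -4≡22 → w
k(10)−s(18): -8≡18 → s
a(0)−x(23): -23≡3 → d
l(11)−g(6): 5 → f
q(16)−s(18): -2≡24 → y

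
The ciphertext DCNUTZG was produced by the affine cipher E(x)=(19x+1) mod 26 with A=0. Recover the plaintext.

WLCBQED

The inverse of 19 mod 26 is 11, since 19·11=209≡1. Apply D(y)=11·(y−1) mod 26:
D(3): 11·(3−1)=22 → W
C(2): 11·(2−1)=11 → L
N(13): 11·(13−1)=132≡2 → C
U(20): 11·(20−1)=209≡1 → B
T(19): 11·(19−1)=198≡16 → Q
Z(25): 11·(25−1)=264≡4 → E
G(6): 11·(6−1)=55≡3 → D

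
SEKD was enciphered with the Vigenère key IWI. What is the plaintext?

KICV

Repeat the key across the ciphertext: IWII
S(18)−I(8): 10 → K
E(4)−W(22): -18≡8 → I
K(10)−I(8): 2 → C
D(3)−I(8): -5≡21 → V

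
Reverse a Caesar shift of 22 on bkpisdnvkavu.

b(1): 1−22=-21≡5 → f
k(10): 10−22=-12≡14 → o
p(15): 15−22=-7≡19 → t
i(8): 8−22=-14≡12 → m
s(18): 18−22=-4≡22 → w
d(3): 3−22=-19≡7 → h
n(13): 13−22=-9≡17 → r
v(21): 21−22=-1≡25 → z
k(10): 10−22=-12≡14 → o
a(0): 0−22=-22≡4 → e
v(21): 21−22=-1≡25 → z
u(20): 20−22=-2≡24 → y

fotmwhrzoezy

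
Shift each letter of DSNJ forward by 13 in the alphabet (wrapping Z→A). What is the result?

D(3): 3+13=16 → Q
S(18): 18+13=31≡5 → F
N(13): 13+13=26≡0 → A
J(9): 9+13=22 → W

QFAW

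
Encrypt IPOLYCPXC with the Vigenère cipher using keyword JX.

RMXIHZYUL

Repeat the key across the message: JXJXJXJXJ
I(8)+J(9): 17 → R
P(15)+X(23): 38≡12 → M
O(14)+J(9): 23 → X
L(11)+X(23): 34≡8 → I
Y(24)+J(9): 33≡7 → H
C(2)+X(23): 25 → Z
P(15)+J(9): 24 → Y
X(23)+X(23): 46≡20 → U
C(2)+J(9): 11 → L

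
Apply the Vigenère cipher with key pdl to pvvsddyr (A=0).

eyghgonu

Repeat the key across the message: pdlpdlpd
p(15)+p(15): 30≡4 → e
v(21)+d(3): 24 → y
v(21)+l(11): 32≡6 → g
s(18)+p(15): 33≡7 → h
d(3)+d(3): 6 → g
d(3)+l(11): 14 → o
y(24)+p(15): 39≡13 → n
r(17)+d(3): 20 → u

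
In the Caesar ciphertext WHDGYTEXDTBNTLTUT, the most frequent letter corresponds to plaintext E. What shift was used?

15

The most frequent ciphertext letter is T (appears 5 times).
T is position 19; E is position 4.
Shift = 15.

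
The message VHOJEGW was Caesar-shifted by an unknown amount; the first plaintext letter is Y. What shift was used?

From the crib: V(21)−Y(24)=-3≡23, so the shift is 23.

23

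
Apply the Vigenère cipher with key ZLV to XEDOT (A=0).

WPYNE

Repeat the key across the message: ZLVZL
X(23)+Z(25): 48≡22 → W
E(4)+L(11): 15 → P
D(3)+V(21): 24 → Y
O(14)+Z(25): 39≡13 → N
T(19)+L(11): 30≡4 → E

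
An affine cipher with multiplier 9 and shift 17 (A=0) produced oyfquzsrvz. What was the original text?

rvqxjydamy

The inverse of 9 mod 26 is 3, since 9·3=27≡1. Apply D(y)=3·(y−17) mod 26:
o(14): 3·(14−17)=-9≡17 → r
y(24): 3·(24−17)=21 → v
f(5): 3·(5−17)=-36≡16 → q
q(16): 3·(16−17)=-3≡23 → x
u(20): 3·(20−17)=9 → j
z(25): 3·(25−17)=24 → y
s(18): 3·(18−17)=3 → d
r(17): 3·(17−17)=0 → a
v(21): 3·(21−17)=12 → m
z(25): 3·(25−17)=24 → y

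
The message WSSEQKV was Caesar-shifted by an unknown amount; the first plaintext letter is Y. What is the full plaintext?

YUUGSMX

From the crib: W(22)−Y(24)=-2≡24, so the shift is 24.
Subtract 24 from each ciphertext letter:
W(22): 22−24=-2≡24 → Y
S(18): 18−24=-6≡20 → U
S(18): 18−24=-6≡20 → U
E(4): 4−24=-20≡6 → G
Q(16): 16−24=-8≡18 → S
K(10): 10−24=-14≡12 → M
V(21): 21−24=-3≡23 → X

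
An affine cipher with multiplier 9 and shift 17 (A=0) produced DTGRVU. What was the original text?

The inverse of 9 mod 26 is 3, since 9·3=27≡1. Apply D(y)=3·(y−17) mod 26:
D(3): 3·(3−17)=-42≡10 → K
T(19): 3·(19−17)=6 → G
G(6): 3·(6−17)=-33≡19 → T
R(17): 3·(17−17)=0 → A
V(21): 3·(21−17)=12 → M
U(20): 3·(20−17)=9 → J

KGTAMJ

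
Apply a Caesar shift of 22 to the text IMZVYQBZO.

I(8): 8+22=30≡4 → E
M(12): 12+22=34≡8 → I
Z(25): 25+22=47≡21 → V
V(21): 21+22=43≡17 → R
Y(24): 24+22=46≡20 → U
Q(16): 16+22=38≡12 → M
B(1): 1+22=23 → X
Z(25): 25+22=47≡21 → V
O(14): 14+22=36≡10 → K

EIVRUMXVK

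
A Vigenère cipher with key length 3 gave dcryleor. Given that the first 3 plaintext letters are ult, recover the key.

jry

Subtract each crib letter from the matching ciphertext letter (mod 26):
d(3)−u(20)=-17≡9 → j
c(2)−l(11)=-9≡17 → r
r(17)−t(19)=-2≡24 → y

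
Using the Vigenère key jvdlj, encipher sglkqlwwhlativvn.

Repeat the key across the message: jvdljjvdljjvdljj
s(18)+j(9): 27≡1 → b
g(6)+v(21): 27≡1 → b
l(11)+d(3): 14 → o
k(10)+l(11): 21 → v
q(16)+j(9): 25 → z
l(11)+j(9): 20 → u
w(22)+v(21): 43≡17 → r
w(22)+d(3): 25 → z
h(7)+l(11): 18 → s
l(11)+j(9): 20 → u
a(0)+j(9): 9 → j
t(19)+v(21): 40≡14 → o
i(8)+d(3): 11 → l
v(21)+l(11): 32≡6 → g
v(21)+j(9): 30≡4 → e
n(13)+j(9): 22 → w

bbovzurzsujolgew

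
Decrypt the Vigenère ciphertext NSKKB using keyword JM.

EGBYS

Repeat the key across the ciphertext: JMJMJ
N(13)−J(9): 4 → E
S(18)−M(12): 6 → G
K(10)−J(9): 1 → B
K(10)−M(12): -2≡24 → Y
B(1)−J(9): -8≡18 → S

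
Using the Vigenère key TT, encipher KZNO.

DSGH

Repeat the key across the message: TTTT
K(10)+T(19): 29≡3 → D
Z(25)+T(19): 44≡18 → S
N(13)+T(19): 32≡6 → G
O(14)+T(19): 33≡7 → H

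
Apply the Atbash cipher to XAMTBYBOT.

CZNGYBYLG

X(23) → C(2)
A(0) → Z(25)
M(12) → N(13)
T(19) → G(6)
B(1) → Y(24)
Y(24) → B(1)
B(1) → Y(24)
O(14) → L(11)
T(19) → G(6)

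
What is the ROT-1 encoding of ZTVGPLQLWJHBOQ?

AUWHQMRMXKICPR

Z(25): 25+1=26≡0 → A
T(19): 19+1=20 → U
V(21): 21+1=22 → W
G(6): 6+1=7 → H
P(15): 15+1=16 → Q
L(11): 11+1=12 → M
Q(16): 16+1=17 → R
L(11): 11+1=12 → M
W(22): 22+1=23 → X
J(9): 9+1=10 → K
H(7): 7+1=8 → I
B(1): 1+1=2 → C
O(14): 14+1=15 → P
Q(16): 16+1=17 → R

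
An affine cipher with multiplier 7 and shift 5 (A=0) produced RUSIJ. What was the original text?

YRNTI

The inverse of 7 mod 26 is 15, since 7·15=105≡1. Apply D(y)=15·(y−5) mod 26:
R(17): 15·(17−5)=180≡24 → Y
U(20): 15·(20−5)=225≡17 → R
S(18): 15·(18−5)=195≡13 → N
I(8): 15·(8−5)=45≡19 → T
J(9): 15·(9−5)=60≡8 → I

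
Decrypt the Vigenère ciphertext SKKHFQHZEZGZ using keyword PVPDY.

DPVEHBMKBBRE

Repeat the key across the ciphertext: PVPDYPVPDYPV
S(18)−P(15): 3 → D
K(10)−V(21): -11≡15 → P
K(10)−P(15): -5≡21 → V
H(7)−D(3): 4 → E
F(5)−Y(24): -19≡7 → H
Q(16)−P(15): 1 → B
H(7)−V(21): -14≡12 → M
Z(25)−P(15): 10 → K
E(4)−D(3): 1 → B
Z(25)−Y(24): 1 → B
G(6)−P(15): -9≡17 → R
Z(25)−V(21): 4 → E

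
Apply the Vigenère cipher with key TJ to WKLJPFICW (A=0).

Repeat the key across the message: TJTJTJTJT
W(22)+T(19): 41≡15 → P
K(10)+J(9): 19 → T
L(11)+T(19): 30≡4 → E
J(9)+J(9): 18 → S
P(15)+T(19): 34≡8 → I
F(5)+J(9): 14 → O
I(8)+T(19): 27≡1 → B
C(2)+J(9): 11 → L
W(22)+T(19): 41≡15 → P

PTESIOBLP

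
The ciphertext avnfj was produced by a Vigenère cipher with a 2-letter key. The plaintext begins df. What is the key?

xq

Subtract each crib letter from the matching ciphertext letter (mod 26):
a(0)−d(3)=-3≡23 → x
v(21)−f(5)=16 → q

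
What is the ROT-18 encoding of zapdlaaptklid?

z(25): 25+18=43≡17 → r
a(0): 0+18=18 → s
p(15): 15+18=33≡7 → h
d(3): 3+18=21 → v
l(11): 11+18=29≡3 → d
a(0): 0+18=18 → s
a(0): 0+18=18 → s
p(15): 15+18=33≡7 → h
t(19): 19+18=37≡11 → l
k(10): 10+18=28≡2 → c
l(11): 11+18=29≡3 → d
i(8): 8+18=26≡0 → a
d(3): 3+18=21 → v

rshvdsshlcdav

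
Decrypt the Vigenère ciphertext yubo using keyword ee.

uqxk

Repeat the key across the ciphertext: eeee
y(24)−e(4): 20 → u
u(20)−e(4): 16 → q
b(1)−e(4): -3≡23 → x
o(14)−e(4): 10 → k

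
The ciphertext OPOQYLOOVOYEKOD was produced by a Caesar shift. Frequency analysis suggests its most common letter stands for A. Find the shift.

14

The most frequent ciphertext letter is O (appears 6 times).
O is position 14; A is position 0.
Shift = 14.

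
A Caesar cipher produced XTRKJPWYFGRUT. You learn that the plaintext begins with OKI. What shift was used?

9

From the crib: X(23)−O(14)=9, so the shift is 9.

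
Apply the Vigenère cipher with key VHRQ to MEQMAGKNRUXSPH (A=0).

HLHCVNBDMBOIKO

Repeat the key across the message: VHRQVHRQVHRQVH
M(12)+V(21): 33≡7 → H
E(4)+H(7): 11 → L
Q(16)+R(17): 33≡7 → H
M(12)+Q(16): 28≡2 → C
A(0)+V(21): 21 → V
G(6)+H(7): 13 → N
K(10)+R(17): 27≡1 → B
N(13)+Q(16): 29≡3 → D
R(17)+V(21): 38≡12 → M
U(20)+H(7): 27≡1 → B
X(23)+R(17): 40≡14 → O
S(18)+Q(16): 34≡8 → I
P(15)+V(21): 36≡10 → K
H(7)+H(7): 14 → O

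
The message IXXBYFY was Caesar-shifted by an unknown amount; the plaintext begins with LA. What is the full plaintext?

LAAEBIB

From the crib: I(8)−L(11)=-3≡23, so the shift is 23.
Subtract 23 from each ciphertext letter:
I(8): 8−23=-15≡11 → L
X(23): 23−23=0 → A
X(23): 23−23=0 → A
B(1): 1−23=-22≡4 → E
Y(24): 24−23=1 → B
F(5): 5−23=-18≡8 → I
Y(24): 24−23=1 → B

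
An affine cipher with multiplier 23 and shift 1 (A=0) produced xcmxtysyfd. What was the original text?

The inverse of 23 mod 26 is 17, since 23·17=391≡1. Apply D(y)=17·(y−1) mod 26:
x(23): 17·(23−1)=374≡10 → k
c(2): 17·(2−1)=17 → r
m(12): 17·(12−1)=187≡5 → f
x(23): 17·(23−1)=374≡10 → k
t(19): 17·(19−1)=306≡20 → u
y(24): 17·(24−1)=391≡1 → b
s(18): 17·(18−1)=289≡3 → d
y(24): 17·(24−1)=391≡1 → b
f(5): 17·(5−1)=68≡16 → q
d(3): 17·(3−1)=34≡8 → i

krfkubdbqi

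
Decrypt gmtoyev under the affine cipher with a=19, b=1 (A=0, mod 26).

The inverse of 19 mod 26 is 11, since 19·11=209≡1. Apply D(y)=11·(y−1) mod 26:
g(6): 11·(6−1)=55≡3 → d
m(12): 11·(12−1)=121≡17 → r
t(19): 11·(19−1)=198≡16 → q
o(14): 11·(14−1)=143≡13 → n
y(24): 11·(24−1)=253≡19 → t
e(4): 11·(4−1)=33≡7 → h
v(21): 11·(21−1)=220≡12 → m

drqnthm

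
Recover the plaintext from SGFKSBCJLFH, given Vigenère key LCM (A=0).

HETZQPRHZUF

Repeat the key across the ciphertext: LCMLCMLCMLC
S(18)−L(11): 7 → H
G(6)−C(2): 4 → E
F(5)−M(12): -7≡19 → T
K(10)−L(11): -1≡25 → Z
S(18)−C(2): 16 → Q
B(1)−M(12): -11≡15 → P
C(2)−L(11): -9≡17 → R
J(9)−C(2): 7 → H
L(11)−M(12): -1≡25 → Z
F(5)−L(11): -6≡20 → U
H(7)−C(2): 5 → F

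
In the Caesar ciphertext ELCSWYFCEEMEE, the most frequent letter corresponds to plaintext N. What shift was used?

The most frequent ciphertext letter is E (appears 5 times).
E is position 4; N is position 13.
Shift = -9≡17.

17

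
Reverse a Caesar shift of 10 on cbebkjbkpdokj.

c(2): 2−10=-8≡18 → s
b(1): 1−10=-9≡17 → r
e(4): 4−10=-6≡20 → u
b(1): 1−10=-9≡17 → r
k(10): 10−10=0 → a
j(9): 9−10=-1≡25 → z
b(1): 1−10=-9≡17 → r
k(10): 10−10=0 → a
p(15): 15−10=5 → f
d(3): 3−10=-7≡19 → t
o(14): 14−10=4 → e
k(10): 10−10=0 → a
j(9): 9−10=-1≡25 → z

srurazrafteaz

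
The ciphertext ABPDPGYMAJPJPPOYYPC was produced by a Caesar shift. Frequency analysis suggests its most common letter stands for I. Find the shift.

The most frequent ciphertext letter is P (appears 6 times).
P is position 15; I is position 8.
Shift = 7.

7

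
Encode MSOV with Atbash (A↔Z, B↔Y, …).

M(12) → N(13)
S(18) → H(7)
O(14) → L(11)
V(21) → E(4)

NHLE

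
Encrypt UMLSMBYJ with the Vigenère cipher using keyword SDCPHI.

MPNHTJQM

Repeat the key across the message: SDCPHISD
U(20)+S(18): 38≡12 → M
M(12)+D(3): 15 → P
L(11)+C(2): 13 → N
S(18)+P(15): 33≡7 → H
M(12)+H(7): 19 → T
B(1)+I(8): 9 → J
Y(24)+S(18): 42≡16 → Q
J(9)+D(3): 12 → M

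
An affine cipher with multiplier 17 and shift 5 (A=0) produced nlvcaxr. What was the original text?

The inverse of 17 mod 26 is 23, since 17·23=391≡1. Apply D(y)=23·(y−5) mod 26:
n(13): 23·(13−5)=184≡2 → c
l(11): 23·(11−5)=138≡8 → i
v(21): 23·(21−5)=368≡4 → e
c(2): 23·(2−5)=-69≡9 → j
a(0): 23·(0−5)=-115≡15 → p
x(23): 23·(23−5)=414≡24 → y
r(17): 23·(17−5)=276≡16 → q

ciejpyq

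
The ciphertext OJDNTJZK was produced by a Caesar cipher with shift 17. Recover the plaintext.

XSMWCSIT

O(14): 14−17=-3≡23 → X
J(9): 9−17=-8≡18 → S
D(3): 3−17=-14≡12 → M
N(13): 13−17=-4≡22 → W
T(19): 19−17=2 → C
J(9): 9−17=-8≡18 → S
Z(25): 25−17=8 → I
K(10): 10−17=-7≡19 → T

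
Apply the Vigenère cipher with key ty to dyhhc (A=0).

wwafv

Repeat the key across the message: tytyt
d(3)+t(19): 22 → w
y(24)+y(24): 48≡22 → w
h(7)+t(19): 26≡0 → a
h(7)+y(24): 31≡5 → f
c(2)+t(19): 21 → v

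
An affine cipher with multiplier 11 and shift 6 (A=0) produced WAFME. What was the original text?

The inverse of 11 mod 26 is 19, since 11·19=209≡1. Apply D(y)=19·(y−6) mod 26:
W(22): 19·(22−6)=304≡18 → S
A(0): 19·(0−6)=-114≡16 → Q
F(5): 19·(5−6)=-19≡7 → H
M(12): 19·(12−6)=114≡10 → K
E(4): 19·(4−6)=-38≡14 → O

SQHKO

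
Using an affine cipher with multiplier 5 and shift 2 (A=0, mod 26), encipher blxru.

b(1): 5·1+2=7 → h
l(11): 5·11+2=57≡5 → f
x(23): 5·23+2=117≡13 → n
r(17): 5·17+2=87≡9 → j
u(20): 5·20+2=102≡24 → y

hfnjy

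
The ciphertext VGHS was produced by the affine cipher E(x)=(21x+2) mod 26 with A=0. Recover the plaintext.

RUZC

The inverse of 21 mod 26 is 5, since 21·5=105≡1. Apply D(y)=5·(y−2) mod 26:
V(21): 5·(21−2)=95≡17 → R
G(6): 5·(6−2)=20 → U
H(7): 5·(7−2)=25 → Z
S(18): 5·(18−2)=80≡2 → C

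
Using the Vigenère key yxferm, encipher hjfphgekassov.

Repeat the key across the message: yxfermyxfermy
h(7)+y(24): 31≡5 → f
j(9)+x(23): 32≡6 → g
f(5)+f(5): 10 → k
p(15)+e(4): 19 → t
h(7)+r(17): 24 → y
g(6)+m(12): 18 → s
e(4)+y(24): 28≡2 → c
k(10)+x(23): 33≡7 → h
a(0)+f(5): 5 → f
s(18)+e(4): 22 → w
s(18)+r(17): 35≡9 → j
o(14)+m(12): 26≡0 → a
v(21)+y(24): 45≡19 → t

fgktyschfwjat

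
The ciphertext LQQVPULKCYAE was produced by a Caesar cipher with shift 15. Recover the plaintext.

L(11): 11−15=-4≡22 → W
Q(16): 16−15=1 → B
Q(16): 16−15=1 → B
V(21): 21−15=6 → G
P(15): 15−15=0 → A
U(20): 20−15=5 → F
L(11): 11−15=-4≡22 → W
K(10): 10−15=-5≡21 → V
C(2): 2−15=-13≡13 → N
Y(24): 24−15=9 → J
A(0): 0−15=-15≡11 → L
E(4): 4−15=-11≡15 → P

WBBGAFWVNJLP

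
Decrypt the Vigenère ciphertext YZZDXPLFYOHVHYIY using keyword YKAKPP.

Repeat the key across the ciphertext: YKAKPPYKAKPPYKAK
Y(24)−Y(24): 0 → A
Z(25)−K(10): 15 → P
Z(25)−A(0): 25 → Z
D(3)−K(10): -7≡19 → T
X(23)−P(15): 8 → I
P(15)−P(15): 0 → A
L(11)−Y(24): -13≡13 → N
F(5)−K(10): -5≡21 → V
Y(24)−A(0): 24 → Y
O(14)−K(10): 4 → E
H(7)−P(15): -8≡18 → S
V(21)−P(15): 6 → G
H(7)−Y(24): -17≡9 → J
Y(24)−K(10): 14 → O
I(8)−A(0): 8 → I
Y(24)−K(10): 14 → O

APZTIANVYESGJOIO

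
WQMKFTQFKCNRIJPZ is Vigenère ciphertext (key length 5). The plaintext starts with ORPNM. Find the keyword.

Subtract each crib letter from the matching ciphertext letter (mod 26):
W(22)−O(14)=8 → I
Q(16)−R(17)=-1≡25 → Z
M(12)−P(15)=-3≡23 → X
K(10)−N(13)=-3≡23 → X
F(5)−M(12)=-7≡19 → T

IZXXT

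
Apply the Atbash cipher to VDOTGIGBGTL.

V(21) → E(4)
D(3) → W(22)
O(14) → L(11)
T(19) → G(6)
G(6) → T(19)
I(8) → R(17)
G(6) → T(19)
B(1) → Y(24)
G(6) → T(19)
T(19) → G(6)
L(11) → O(14)

EWLGTRTYTGO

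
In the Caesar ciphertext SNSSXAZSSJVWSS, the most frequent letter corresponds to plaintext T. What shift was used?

The most frequent ciphertext letter is S (appears 7 times).
S is position 18; T is position 19.
Shift = -1≡25.

25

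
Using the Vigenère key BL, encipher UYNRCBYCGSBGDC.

VJOCDMZNHDCREN

Repeat the key across the message: BLBLBLBLBLBLBL
U(20)+B(1): 21 → V
Y(24)+L(11): 35≡9 → J
N(13)+B(1): 14 → O
R(17)+L(11): 28≡2 → C
C(2)+B(1): 3 → D
B(1)+L(11): 12 → M
Y(24)+B(1): 25 → Z
C(2)+L(11): 13 → N
G(6)+B(1): 7 → H
S(18)+L(11): 29≡3 → D
B(1)+B(1): 2 → C
G(6)+L(11): 17 → R
D(3)+B(1): 4 → E
C(2)+L(11): 13 → N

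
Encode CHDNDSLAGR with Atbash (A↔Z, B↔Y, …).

C(2) → X(23)
H(7) → S(18)
D(3) → W(22)
N(13) → M(12)
D(3) → W(22)
S(18) → H(7)
L(11) → O(14)
A(0) → Z(25)
G(6) → T(19)
R(17) → I(8)

XSWMWHOZTI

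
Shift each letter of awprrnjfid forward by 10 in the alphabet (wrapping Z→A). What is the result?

kgzbbxtpsn

a(0): 0+10=10 → k
w(22): 22+10=32≡6 → g
p(15): 15+10=25 → z
r(17): 17+10=27≡1 → b
r(17): 17+10=27≡1 → b
n(13): 13+10=23 → x
j(9): 9+10=19 → t
f(5): 5+10=15 → p
i(8): 8+10=18 → s
d(3): 3+10=13 → n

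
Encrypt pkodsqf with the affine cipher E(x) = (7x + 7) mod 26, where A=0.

izbcdpq

p(15): 7·15+7=112≡8 → i
k(10): 7·10+7=77≡25 → z
o(14): 7·14+7=105≡1 → b
d(3): 7·3+7=28≡2 → c
s(18): 7·18+7=133≡3 → d
q(16): 7·16+7=119≡15 → p
f(5): 7·5+7=42≡16 → q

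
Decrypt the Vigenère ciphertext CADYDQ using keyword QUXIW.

Repeat the key across the ciphertext: QUXIWQ
C(2)−Q(16): -14≡12 → M
A(0)−U(20): -20≡6 → G
D(3)−X(23): -20≡6 → G
Y(24)−I(8): 16 → Q
D(3)−W(22): -19≡7 → H
Q(16)−Q(16): 0 → A

MGGQHA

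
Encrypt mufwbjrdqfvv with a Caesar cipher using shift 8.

ucnejrzlyndd

m(12): 12+8=20 → u
u(20): 20+8=28≡2 → c
f(5): 5+8=13 → n
w(22): 22+8=30≡4 → e
b(1): 1+8=9 → j
j(9): 9+8=17 → r
r(17): 17+8=25 → z
d(3): 3+8=11 → l
q(16): 16+8=24 → y
f(5): 5+8=13 → n
v(21): 21+8=29≡3 → d
v(21): 21+8=29≡3 → d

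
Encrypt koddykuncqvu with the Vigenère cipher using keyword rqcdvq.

Repeat the key across the message: rqcdvqrqcdvq
k(10)+r(17): 27≡1 → b
o(14)+q(16): 30≡4 → e
d(3)+c(2): 5 → f
d(3)+d(3): 6 → g
y(24)+v(21): 45≡19 → t
k(10)+q(16): 26≡0 → a
u(20)+r(17): 37≡11 → l
n(13)+q(16): 29≡3 → d
c(2)+c(2): 4 → e
q(16)+d(3): 19 → t
v(21)+v(21): 42≡16 → q
u(20)+q(16): 36≡10 → k

befgtaldetqk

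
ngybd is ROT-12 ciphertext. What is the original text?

n(13): 13−12=1 → b
g(6): 6−12=-6≡20 → u
y(24): 24−12=12 → m
b(1): 1−12=-11≡15 → p
d(3): 3−12=-9≡17 → r

bumpr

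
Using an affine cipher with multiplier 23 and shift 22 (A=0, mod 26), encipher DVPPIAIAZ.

NLDDYWYWZ

D(3): 23·3+22=91≡13 → N
V(21): 23·21+22=505≡11 → L
P(15): 23·15+22=367≡3 → D
P(15): 23·15+22=367≡3 → D
I(8): 23·8+22=206≡24 → Y
A(0): 23·0+22=22 → W
I(8): 23·8+22=206≡24 → Y
A(0): 23·0+22=22 → W
Z(25): 23·25+22=597≡25 → Z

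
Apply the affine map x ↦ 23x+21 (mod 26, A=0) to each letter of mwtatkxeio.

lhqvqrejxf

m(12): 23·12+21=297≡11 → l
w(22): 23·22+21=527≡7 → h
t(19): 23·19+21=458≡16 → q
a(0): 23·0+21=21 → v
t(19): 23·19+21=458≡16 → q
k(10): 23·10+21=251≡17 → r
x(23): 23·23+21=550≡4 → e
e(4): 23·4+21=113≡9 → j
i(8): 23·8+21=205≡23 → x
o(14): 23·14+21=343≡5 → f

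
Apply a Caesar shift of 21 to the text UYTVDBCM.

PTOQYWXH

U(20): 20+21=41≡15 → P
Y(24): 24+21=45≡19 → T
T(19): 19+21=40≡14 → O
V(21): 21+21=42≡16 → Q
D(3): 3+21=24 → Y
B(1): 1+21=22 → W
C(2): 2+21=23 → X
M(12): 12+21=33≡7 → H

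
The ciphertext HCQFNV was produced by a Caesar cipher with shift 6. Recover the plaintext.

H(7): 7−6=1 → B
C(2): 2−6=-4≡22 → W
Q(16): 16−6=10 → K
F(5): 5−6=-1≡25 → Z
N(13): 13−6=7 → H
V(21): 21−6=15 → P

BWKZHP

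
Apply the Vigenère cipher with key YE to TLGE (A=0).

Repeat the key across the message: YEYE
T(19)+Y(24): 43≡17 → R
L(11)+E(4): 15 → P
G(6)+Y(24): 30≡4 → E
E(4)+E(4): 8 → I

RPEI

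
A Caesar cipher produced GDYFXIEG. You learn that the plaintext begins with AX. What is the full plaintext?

AXSZRCYA

From the crib: G(6)−A(0)=6, so the shift is 6.
Subtract 6 from each ciphertext letter:
G(6): 6−6=0 → A
D(3): 3−6=-3≡23 → X
Y(24): 24−6=18 → S
F(5): 5−6=-1≡25 → Z
X(23): 23−6=17 → R
I(8): 8−6=2 → C
E(4): 4−6=-2≡24 → Y
G(6): 6−6=0 → A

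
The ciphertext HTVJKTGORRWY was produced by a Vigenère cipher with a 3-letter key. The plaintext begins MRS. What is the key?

Subtract each crib letter from the matching ciphertext letter (mod 26):
H(7)−M(12)=-5≡21 → V
T(19)−R(17)=2 → C
V(21)−S(18)=3 → D

VCD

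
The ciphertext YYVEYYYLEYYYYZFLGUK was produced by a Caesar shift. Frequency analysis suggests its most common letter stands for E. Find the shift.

20

The most frequent ciphertext letter is Y (appears 9 times).
Y is position 24; E is position 4.
Shift = 20.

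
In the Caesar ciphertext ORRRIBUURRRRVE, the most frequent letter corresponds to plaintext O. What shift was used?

3

The most frequent ciphertext letter is R (appears 7 times).
R is position 17; O is position 14.
Shift = 3.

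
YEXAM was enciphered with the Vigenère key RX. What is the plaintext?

Repeat the key across the ciphertext: RXRXR
Y(24)−R(17): 7 → H
E(4)−X(23): -19≡7 → H
X(23)−R(17): 6 → G
A(0)−X(23): -23≡3 → D
M(12)−R(17): -5≡21 → V

HHGDV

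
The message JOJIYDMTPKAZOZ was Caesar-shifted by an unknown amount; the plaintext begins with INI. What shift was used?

1

From the crib: J(9)−I(8)=1, so the shift is 1.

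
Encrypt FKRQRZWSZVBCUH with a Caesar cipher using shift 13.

F(5): 5+13=18 → S
K(10): 10+13=23 → X
R(17): 17+13=30≡4 → E
Q(16): 16+13=29≡3 → D
R(17): 17+13=30≡4 → E
Z(25): 25+13=38≡12 → M
W(22): 22+13=35≡9 → J
S(18): 18+13=31≡5 → F
Z(25): 25+13=38≡12 → M
V(21): 21+13=34≡8 → I
B(1): 1+13=14 → O
C(2): 2+13=15 → P
U(20): 20+13=33≡7 → H
H(7): 7+13=20 → U

SXEDEMJFMIOPHU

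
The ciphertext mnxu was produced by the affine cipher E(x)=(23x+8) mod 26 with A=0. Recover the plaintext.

The inverse of 23 mod 26 is 17, since 23·17=391≡1. Apply D(y)=17·(y−8) mod 26:
m(12): 17·(12−8)=68≡16 → q
n(13): 17·(13−8)=85≡7 → h
x(23): 17·(23−8)=255≡21 → v
u(20): 17·(20−8)=204≡22 → w

qhvw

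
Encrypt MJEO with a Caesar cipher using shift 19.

M(12): 12+19=31≡5 → F
J(9): 9+19=28≡2 → C
E(4): 4+19=23 → X
O(14): 14+19=33≡7 → H

FCXH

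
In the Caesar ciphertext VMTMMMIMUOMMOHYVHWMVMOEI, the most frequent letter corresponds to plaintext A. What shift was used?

12

The most frequent ciphertext letter is M (appears 9 times).
M is position 12; A is position 0.
Shift = 12.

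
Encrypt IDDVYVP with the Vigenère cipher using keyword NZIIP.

Repeat the key across the message: NZIIPNZ
I(8)+N(13): 21 → V
D(3)+Z(25): 28≡2 → C
D(3)+I(8): 11 → L
V(21)+I(8): 29≡3 → D
Y(24)+P(15): 39≡13 → N
V(21)+N(13): 34≡8 → I
P(15)+Z(25): 40≡14 → O

VCLDNIO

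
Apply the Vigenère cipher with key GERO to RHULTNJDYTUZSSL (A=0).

Repeat the key across the message: GEROGEROGEROGER
R(17)+G(6): 23 → X
H(7)+E(4): 11 → L
U(20)+R(17): 37≡11 → L
L(11)+O(14): 25 → Z
T(19)+G(6): 25 → Z
N(13)+E(4): 17 → R
J(9)+R(17): 26≡0 → A
D(3)+O(14): 17 → R
Y(24)+G(6): 30≡4 → E
T(19)+E(4): 23 → X
U(20)+R(17): 37≡11 → L
Z(25)+O(14): 39≡13 → N
S(18)+G(6): 24 → Y
S(18)+E(4): 22 → W
L(11)+R(17): 28≡2 → C

XLLZZRAREXLNYWC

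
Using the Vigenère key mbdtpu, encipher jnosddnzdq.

vorlsxzagj

Repeat the key across the message: mbdtpumbdt
j(9)+m(12): 21 → v
n(13)+b(1): 14 → o
o(14)+d(3): 17 → r
s(18)+t(19): 37≡11 → l
d(3)+p(15): 18 → s
d(3)+u(20): 23 → x
n(13)+m(12): 25 → z
z(25)+b(1): 26≡0 → a
d(3)+d(3): 6 → g
q(16)+t(19): 35≡9 → j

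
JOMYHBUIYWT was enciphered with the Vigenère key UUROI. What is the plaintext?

PUVKZHARKOZ

Repeat the key across the ciphertext: UUROIUUROIU
J(9)−U(20): -11≡15 → P
O(14)−U(20): -6≡20 → U
M(12)−R(17): -5≡21 → V
Y(24)−O(14): 10 → K
H(7)−I(8): -1≡25 → Z
B(1)−U(20): -19≡7 → H
U(20)−U(20): 0 → A
I(8)−R(17): -9≡17 → R
Y(24)−O(14): 10 → K
W(22)−I(8): 14 → O
T(19)−U(20): -1≡25 → Z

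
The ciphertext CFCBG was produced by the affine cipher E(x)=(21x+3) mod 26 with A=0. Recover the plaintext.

VKVQP

The inverse of 21 mod 26 is 5, since 21·5=105≡1. Apply D(y)=5·(y−3) mod 26:
C(2): 5·(2−3)=-5≡21 → V
F(5): 5·(5−3)=10 → K
C(2): 5·(2−3)=-5≡21 → V
B(1): 5·(1−3)=-10≡16 → Q
G(6): 5·(6−3)=15 → P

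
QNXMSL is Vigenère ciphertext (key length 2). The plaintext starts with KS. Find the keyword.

GV

Subtract each crib letter from the matching ciphertext letter (mod 26):
Q(16)−K(10)=6 → G
N(13)−S(18)=-5≡21 → V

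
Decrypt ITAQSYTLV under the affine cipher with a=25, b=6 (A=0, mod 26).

The inverse of 25 mod 26 is 25, since 25·25=625≡1. Apply D(y)=25·(y−6) mod 26:
I(8): 25·(8−6)=50≡24 → Y
T(19): 25·(19−6)=325≡13 → N
A(0): 25·(0−6)=-150≡6 → G
Q(16): 25·(16−6)=250≡16 → Q
S(18): 25·(18−6)=300≡14 → O
Y(24): 25·(24−6)=450≡8 → I
T(19): 25·(19−6)=325≡13 → N
L(11): 25·(11−6)=125≡21 → V
V(21): 25·(21−6)=375≡11 → L

YNGQOINVL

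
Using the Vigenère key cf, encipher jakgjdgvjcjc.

lfmlliialhlh

Repeat the key across the message: cfcfcfcfcfcf
j(9)+c(2): 11 → l
a(0)+f(5): 5 → f
k(10)+c(2): 12 → m
g(6)+f(5): 11 → l
j(9)+c(2): 11 → l
d(3)+f(5): 8 → i
g(6)+c(2): 8 → i
v(21)+f(5): 26≡0 → a
j(9)+c(2): 11 → l
c(2)+f(5): 7 → h
j(9)+c(2): 11 → l
c(2)+f(5): 7 → h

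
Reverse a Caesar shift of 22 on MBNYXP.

QFRCBT

M(12): 12−22=-10≡16 → Q
B(1): 1−22=-21≡5 → F
N(13): 13−22=-9≡17 → R
Y(24): 24−22=2 → C
X(23): 23−22=1 → B
P(15): 15−22=-7≡19 → T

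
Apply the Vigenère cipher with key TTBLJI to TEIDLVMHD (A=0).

MXJOUDFAE

Repeat the key across the message: TTBLJITTB
T(19)+T(19): 38≡12 → M
E(4)+T(19): 23 → X
I(8)+B(1): 9 → J
D(3)+L(11): 14 → O
L(11)+J(9): 20 → U
V(21)+I(8): 29≡3 → D
M(12)+T(19): 31≡5 → F
H(7)+T(19): 26≡0 → A
D(3)+B(1): 4 → E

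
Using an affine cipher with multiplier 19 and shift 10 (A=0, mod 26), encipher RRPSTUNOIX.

VVJOHAXQGF

R(17): 19·17+10=333≡21 → V
R(17): 19·17+10=333≡21 → V
P(15): 19·15+10=295≡9 → J
S(18): 19·18+10=352≡14 → O
T(19): 19·19+10=371≡7 → H
U(20): 19·20+10=390≡0 → A
N(13): 19·13+10=257≡23 → X
O(14): 19·14+10=276≡16 → Q
I(8): 19·8+10=162≡6 → G
X(23): 19·23+10=447≡5 → F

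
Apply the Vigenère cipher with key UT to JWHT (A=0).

DPBM

Repeat the key across the message: UTUT
J(9)+U(20): 29≡3 → D
W(22)+T(19): 41≡15 → P
H(7)+U(20): 27≡1 → B
T(19)+T(19): 38≡12 → M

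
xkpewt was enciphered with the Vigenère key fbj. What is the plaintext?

Repeat the key across the ciphertext: fbjfbj
x(23)−f(5): 18 → s
k(10)−b(1): 9 → j
p(15)−j(9): 6 → g
e(4)−f(5): -1≡25 → z
w(22)−b(1): 21 → v
t(19)−j(9): 10 → k

sjgzvk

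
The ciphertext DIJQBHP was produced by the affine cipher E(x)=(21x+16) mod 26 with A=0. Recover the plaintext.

The inverse of 21 mod 26 is 5, since 21·5=105≡1. Apply D(y)=5·(y−16) mod 26:
D(3): 5·(3−16)=-65≡13 → N
I(8): 5·(8−16)=-40≡12 → M
J(9): 5·(9−16)=-35≡17 → R
Q(16): 5·(16−16)=0 → A
B(1): 5·(1−16)=-75≡3 → D
H(7): 5·(7−16)=-45≡7 → H
P(15): 5·(15−16)=-5≡21 → V

NMRADHV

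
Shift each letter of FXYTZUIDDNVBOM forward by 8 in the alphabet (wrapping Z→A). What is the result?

NFGBHCQLLVDJWU

F(5): 5+8=13 → N
X(23): 23+8=31≡5 → F
Y(24): 24+8=32≡6 → G
T(19): 19+8=27≡1 → B
Z(25): 25+8=33≡7 → H
U(20): 20+8=28≡2 → C
I(8): 8+8=16 → Q
D(3): 3+8=11 → L
D(3): 3+8=11 → L
N(13): 13+8=21 → V
V(21): 21+8=29≡3 → D
B(1): 1+8=9 → J
O(14): 14+8=22 → W
M(12): 12+8=20 → U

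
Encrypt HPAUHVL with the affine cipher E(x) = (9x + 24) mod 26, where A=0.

H(7): 9·7+24=87≡9 → J
P(15): 9·15+24=159≡3 → D
A(0): 9·0+24=24 → Y
U(20): 9·20+24=204≡22 → W
H(7): 9·7+24=87≡9 → J
V(21): 9·21+24=213≡5 → F
L(11): 9·11+24=123≡19 → T

JDYWJFT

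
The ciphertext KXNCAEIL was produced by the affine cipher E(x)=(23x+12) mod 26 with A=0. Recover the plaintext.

SFRMEUKJ

The inverse of 23 mod 26 is 17, since 23·17=391≡1. Apply D(y)=17·(y−12) mod 26:
K(10): 17·(10−12)=-34≡18 → S
X(23): 17·(23−12)=187≡5 → F
N(13): 17·(13−12)=17 → R
C(2): 17·(2−12)=-170≡12 → M
A(0): 17·(0−12)=-204≡4 → E
E(4): 17·(4−12)=-136≡20 → U
I(8): 17·(8−12)=-68≡10 → K
L(11): 17·(11−12)=-17≡9 → J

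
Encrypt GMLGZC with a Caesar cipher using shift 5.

LRQLEH

G(6): 6+5=11 → L
M(12): 12+5=17 → R
L(11): 11+5=16 → Q
G(6): 6+5=11 → L
Z(25): 25+5=30≡4 → E
C(2): 2+5=7 → H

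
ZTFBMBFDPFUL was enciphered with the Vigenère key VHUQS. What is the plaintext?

EMLLUGYJZNZE

Repeat the key across the ciphertext: VHUQSVHUQSVH
Z(25)−V(21): 4 → E
T(19)−H(7): 12 → M
F(5)−U(20): -15≡11 → L
B(1)−Q(16): -15≡11 → L
M(12)−S(18): -6≡20 → U
B(1)−V(21): -20≡6 → G
F(5)−H(7): -2≡24 → Y
D(3)−U(20): -17≡9 → J
P(15)−Q(16): -1≡25 → Z
F(5)−S(18): -13≡13 → N
U(20)−V(21): -1≡25 → Z
L(11)−H(7): 4 → E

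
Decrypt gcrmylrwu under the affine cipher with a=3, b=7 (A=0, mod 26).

The inverse of 3 mod 26 is 9, since 3·9=27≡1. Apply D(y)=9·(y−7) mod 26:
g(6): 9·(6−7)=-9≡17 → r
c(2): 9·(2−7)=-45≡7 → h
r(17): 9·(17−7)=90≡12 → m
m(12): 9·(12−7)=45≡19 → t
y(24): 9·(24−7)=153≡23 → x
l(11): 9·(11−7)=36≡10 → k
r(17): 9·(17−7)=90≡12 → m
w(22): 9·(22−7)=135≡5 → f
u(20): 9·(20−7)=117≡13 → n

rhmtxkmfn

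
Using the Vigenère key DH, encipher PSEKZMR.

Repeat the key across the message: DHDHDHD
P(15)+D(3): 18 → S
S(18)+H(7): 25 → Z
E(4)+D(3): 7 → H
K(10)+H(7): 17 → R
Z(25)+D(3): 28≡2 → C
M(12)+H(7): 19 → T
R(17)+D(3): 20 → U

SZHRCTU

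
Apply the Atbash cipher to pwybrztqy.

p(15) → k(10)
w(22) → d(3)
y(24) → b(1)
b(1) → y(24)
r(17) → i(8)
z(25) → a(0)
t(19) → g(6)
q(16) → j(9)
y(24) → b(1)

kdbyiagjb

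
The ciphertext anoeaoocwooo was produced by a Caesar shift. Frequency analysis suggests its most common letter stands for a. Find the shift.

14

The most frequent ciphertext letter is o (appears 6 times).
o is position 14; a is position 0.
Shift = 14.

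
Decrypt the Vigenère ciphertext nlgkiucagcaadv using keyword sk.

vboaqkkqosiqll

Repeat the key across the ciphertext: sksksksksksksk
n(13)−s(18): -5≡21 → v
l(11)−k(10): 1 → b
g(6)−s(18): -12≡14 → o
k(10)−k(10): 0 → a
i(8)−s(18): -10≡16 → q
u(20)−k(10): 10 → k
c(2)−s(18): -16≡10 → k
a(0)−k(10): -10≡16 → q
g(6)−s(18): -12≡14 → o
c(2)−k(10): -8≡18 → s
a(0)−s(18): -18≡8 → i
a(0)−k(10): -10≡16 → q
d(3)−s(18): -15≡11 → l
v(21)−k(10): 11 → l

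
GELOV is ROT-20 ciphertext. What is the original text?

MKRUB

G(6): 6−20=-14≡12 → M
E(4): 4−20=-16≡10 → K
L(11): 11−20=-9≡17 → R
O(14): 14−20=-6≡20 → U
V(21): 21−20=1 → B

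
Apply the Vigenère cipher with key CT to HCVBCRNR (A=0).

Repeat the key across the message: CTCTCTCT
H(7)+C(2): 9 → J
C(2)+T(19): 21 → V
V(21)+C(2): 23 → X
B(1)+T(19): 20 → U
C(2)+C(2): 4 → E
R(17)+T(19): 36≡10 → K
N(13)+C(2): 15 → P
R(17)+T(19): 36≡10 → K

JVXUEKPK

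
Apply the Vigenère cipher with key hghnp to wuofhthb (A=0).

Repeat the key across the message: hghnphgh
w(22)+h(7): 29≡3 → d
u(20)+g(6): 26≡0 → a
o(14)+h(7): 21 → v
f(5)+n(13): 18 → s
h(7)+p(15): 22 → w
t(19)+h(7): 26≡0 → a
h(7)+g(6): 13 → n
b(1)+h(7): 8 → i

davswani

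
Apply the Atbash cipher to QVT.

JEG

Q(16) → J(9)
V(21) → E(4)
T(19) → G(6)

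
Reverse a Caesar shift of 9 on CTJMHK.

C(2): 2−9=-7≡19 → T
T(19): 19−9=10 → K
J(9): 9−9=0 → A
M(12): 12−9=3 → D
H(7): 7−9=-2≡24 → Y
K(10): 10−9=1 → B

TKADYB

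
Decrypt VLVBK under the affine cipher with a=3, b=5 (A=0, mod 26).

The inverse of 3 mod 26 is 9, since 3·9=27≡1. Apply D(y)=9·(y−5) mod 26:
V(21): 9·(21−5)=144≡14 → O
L(11): 9·(11−5)=54≡2 → C
V(21): 9·(21−5)=144≡14 → O
B(1): 9·(1−5)=-36≡16 → Q
K(10): 9·(10−5)=45≡19 → T

OCOQT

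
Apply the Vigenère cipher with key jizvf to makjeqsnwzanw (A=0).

Repeat the key across the message: jizvfjizvfjiz
m(12)+j(9): 21 → v
a(0)+i(8): 8 → i
k(10)+z(25): 35≡9 → j
j(9)+v(21): 30≡4 → e
e(4)+f(5): 9 → j
q(16)+j(9): 25 → z
s(18)+i(8): 26≡0 → a
n(13)+z(25): 38≡12 → m
w(22)+v(21): 43≡17 → r
z(25)+f(5): 30≡4 → e
a(0)+j(9): 9 → j
n(13)+i(8): 21 → v
w(22)+z(25): 47≡21 → v

vijejzamrejvv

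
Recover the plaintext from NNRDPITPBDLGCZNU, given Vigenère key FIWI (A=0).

Repeat the key across the ciphertext: FIWIFIWIFIWIFIWI
N(13)−F(5): 8 → I
N(13)−I(8): 5 → F
R(17)−W(22): -5≡21 → V
D(3)−I(8): -5≡21 → V
P(15)−F(5): 10 → K
I(8)−I(8): 0 → A
T(19)−W(22): -3≡23 → X
P(15)−I(8): 7 → H
B(1)−F(5): -4≡22 → W
D(3)−I(8): -5≡21 → V
L(11)−W(22): -11≡15 → P
G(6)−I(8): -2≡24 → Y
C(2)−F(5): -3≡23 → X
Z(25)−I(8): 17 → R
N(13)−W(22): -9≡17 → R
U(20)−I(8): 12 → M

IFVVKAXHWVPYXRRM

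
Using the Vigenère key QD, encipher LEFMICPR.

Repeat the key across the message: QDQDQDQD
L(11)+Q(16): 27≡1 → B
E(4)+D(3): 7 → H
F(5)+Q(16): 21 → V
M(12)+D(3): 15 → P
I(8)+Q(16): 24 → Y
C(2)+D(3): 5 → F
P(15)+Q(16): 31≡5 → F
R(17)+D(3): 20 → U

BHVPYFFU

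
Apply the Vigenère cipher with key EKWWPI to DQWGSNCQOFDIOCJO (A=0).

HASCHVGAKBSQSMFK

Repeat the key across the message: EKWWPIEKWWPIEKWW
D(3)+E(4): 7 → H
Q(16)+K(10): 26≡0 → A
W(22)+W(22): 44≡18 → S
G(6)+W(22): 28≡2 → C
S(18)+P(15): 33≡7 → H
N(13)+I(8): 21 → V
C(2)+E(4): 6 → G
Q(16)+K(10): 26≡0 → A
O(14)+W(22): 36≡10 → K
F(5)+W(22): 27≡1 → B
D(3)+P(15): 18 → S
I(8)+I(8): 16 → Q
O(14)+E(4): 18 → S
C(2)+K(10): 12 → M
J(9)+W(22): 31≡5 → F
O(14)+W(22): 36≡10 → K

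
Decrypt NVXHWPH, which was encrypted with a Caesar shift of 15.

YGISHAS

N(13): 13−15=-2≡24 → Y
V(21): 21−15=6 → G
X(23): 23−15=8 → I
H(7): 7−15=-8≡18 → S
W(22): 22−15=7 → H
P(15): 15−15=0 → A
H(7): 7−15=-8≡18 → S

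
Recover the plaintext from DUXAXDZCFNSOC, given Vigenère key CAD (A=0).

BUUYXAXCCLSLA

Repeat the key across the ciphertext: CADCADCADCADC
D(3)−C(2): 1 → B
U(20)−A(0): 20 → U
X(23)−D(3): 20 → U
A(0)−C(2): -2≡24 → Y
X(23)−A(0): 23 → X
D(3)−D(3): 0 → A
Z(25)−C(2): 23 → X
C(2)−A(0): 2 → C
F(5)−D(3): 2 → C
N(13)−C(2): 11 → L
S(18)−A(0): 18 → S
O(14)−D(3): 11 → L
C(2)−C(2): 0 → A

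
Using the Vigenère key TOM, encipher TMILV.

Repeat the key across the message: TOMTO
T(19)+T(19): 38≡12 → M
M(12)+O(14): 26≡0 → A
I(8)+M(12): 20 → U
L(11)+T(19): 30≡4 → E
V(21)+O(14): 35≡9 → J

MAUEJ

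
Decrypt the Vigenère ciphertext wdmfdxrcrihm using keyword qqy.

Repeat the key across the ciphertext: qqyqqyqqyqqy
w(22)−q(16): 6 → g
d(3)−q(16): -13≡13 → n
m(12)−y(24): -12≡14 → o
f(5)−q(16): -11≡15 → p
d(3)−q(16): -13≡13 → n
x(23)−y(24): -1≡25 → z
r(17)−q(16): 1 → b
c(2)−q(16): -14≡12 → m
r(17)−y(24): -7≡19 → t
i(8)−q(16): -8≡18 → s
h(7)−q(16): -9≡17 → r
m(12)−y(24): -12≡14 → o

gnopnzbmtsro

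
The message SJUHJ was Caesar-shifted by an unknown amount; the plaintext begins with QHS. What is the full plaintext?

From the crib: S(18)−Q(16)=2, so the shift is 2.
Subtract 2 from each ciphertext letter:
S(18): 18−2=16 → Q
J(9): 9−2=7 → H
U(20): 20−2=18 → S
H(7): 7−2=5 → F
J(9): 9−2=7 → H

QHSFH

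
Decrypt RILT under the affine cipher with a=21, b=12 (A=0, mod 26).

The inverse of 21 mod 26 is 5, since 21·5=105≡1. Apply D(y)=5·(y−12) mod 26:
R(17): 5·(17−12)=25 → Z
I(8): 5·(8−12)=-20≡6 → G
L(11): 5·(11−12)=-5≡21 → V
T(19): 5·(19−12)=35≡9 → J

ZGVJ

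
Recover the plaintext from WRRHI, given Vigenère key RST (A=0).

Repeat the key across the ciphertext: RSTRS
W(22)−R(17): 5 → F
R(17)−S(18): -1≡25 → Z
R(17)−T(19): -2≡24 → Y
H(7)−R(17): -10≡16 → Q
I(8)−S(18): -10≡16 → Q

FZYQQ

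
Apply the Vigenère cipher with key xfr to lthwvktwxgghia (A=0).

iyytabqbodlyff

Repeat the key across the message: xfrxfrxfrxfrxf
l(11)+x(23): 34≡8 → i
t(19)+f(5): 24 → y
h(7)+r(17): 24 → y
w(22)+x(23): 45≡19 → t
v(21)+f(5): 26≡0 → a
k(10)+r(17): 27≡1 → b
t(19)+x(23): 42≡16 → q
w(22)+f(5): 27≡1 → b
x(23)+r(17): 40≡14 → o
g(6)+x(23): 29≡3 → d
g(6)+f(5): 11 → l
h(7)+r(17): 24 → y
i(8)+x(23): 31≡5 → f
a(0)+f(5): 5 → f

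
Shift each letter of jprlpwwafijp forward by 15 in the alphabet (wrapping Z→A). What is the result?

j(9): 9+15=24 → y
p(15): 15+15=30≡4 → e
r(17): 17+15=32≡6 → g
l(11): 11+15=26≡0 → a
p(15): 15+15=30≡4 → e
w(22): 22+15=37≡11 → l
w(22): 22+15=37≡11 → l
a(0): 0+15=15 → p
f(5): 5+15=20 → u
i(8): 8+15=23 → x
j(9): 9+15=24 → y
p(15): 15+15=30≡4 → e

yegaellpuxye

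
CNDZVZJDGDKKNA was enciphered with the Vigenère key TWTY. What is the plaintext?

JRKBCDQFNHRMUE

Repeat the key across the ciphertext: TWTYTWTYTWTYTW
C(2)−T(19): -17≡9 → J
N(13)−W(22): -9≡17 → R
D(3)−T(19): -16≡10 → K
Z(25)−Y(24): 1 → B
V(21)−T(19): 2 → C
Z(25)−W(22): 3 → D
J(9)−T(19): -10≡16 → Q
D(3)−Y(24): -21≡5 → F
G(6)−T(19): -13≡13 → N
D(3)−W(22): -19≡7 → H
K(10)−T(19): -9≡17 → R
K(10)−Y(24): -14≡12 → M
N(13)−T(19): -6≡20 → U
A(0)−W(22): -22≡4 → E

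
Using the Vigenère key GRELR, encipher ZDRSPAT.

Repeat the key across the message: GRELRGR
Z(25)+G(6): 31≡5 → F
D(3)+R(17): 20 → U
R(17)+E(4): 21 → V
S(18)+L(11): 29≡3 → D
P(15)+R(17): 32≡6 → G
A(0)+G(6): 6 → G
T(19)+R(17): 36≡10 → K

FUVDGGK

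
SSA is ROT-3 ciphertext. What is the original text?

PPX

S(18): 18−3=15 → P
S(18): 18−3=15 → P
A(0): 0−3=-3≡23 → X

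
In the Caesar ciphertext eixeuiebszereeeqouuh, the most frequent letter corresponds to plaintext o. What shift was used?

The most frequent ciphertext letter is e (appears 7 times).
e is position 4; o is position 14.
Shift = -10≡16.

16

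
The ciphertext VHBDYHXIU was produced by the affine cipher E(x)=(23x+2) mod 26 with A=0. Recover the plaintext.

The inverse of 23 mod 26 is 17, since 23·17=391≡1. Apply D(y)=17·(y−2) mod 26:
V(21): 17·(21−2)=323≡11 → L
H(7): 17·(7−2)=85≡7 → H
B(1): 17·(1−2)=-17≡9 → J
D(3): 17·(3−2)=17 → R
Y(24): 17·(24−2)=374≡10 → K
H(7): 17·(7−2)=85≡7 → H
X(23): 17·(23−2)=357≡19 → T
I(8): 17·(8−2)=102≡24 → Y
U(20): 17·(20−2)=306≡20 → U

LHJRKHTYU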